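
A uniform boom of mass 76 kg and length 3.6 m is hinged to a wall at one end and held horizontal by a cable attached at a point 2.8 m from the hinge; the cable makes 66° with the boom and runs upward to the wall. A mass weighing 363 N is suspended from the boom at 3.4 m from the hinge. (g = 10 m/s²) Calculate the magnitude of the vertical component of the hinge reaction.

Take torques about the hinge: T sin 66° · 2.8 = 76×10×1.8 + 363×3.4 = 2602.2 N·m.
So T = 2602.2 / (0.9135 × 2.8) = 1017.3 N.
ΣF_y = 0: H_y = (76×10 + 363) − T sin 66° = 1123 − 929.36 = 193.64 N.

|H_y| ≈ 194 N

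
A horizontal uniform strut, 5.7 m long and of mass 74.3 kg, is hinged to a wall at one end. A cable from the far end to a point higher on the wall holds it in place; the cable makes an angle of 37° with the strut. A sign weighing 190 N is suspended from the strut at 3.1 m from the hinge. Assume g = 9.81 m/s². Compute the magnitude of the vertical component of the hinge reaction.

|H_y| ≈ 451 N

Take torques about the hinge: T sin 37° · 5.7 = 74.3×9.81×2.85 + 190×3.1 = 2666.3 N·m.
So T = 2666.3 / (0.6018 × 5.7) = 777.27 N.
ΣF_y = 0: H_y = (74.3×9.81 + 190) − T sin 37° = 918.88 − 467.77 = 451.11 N.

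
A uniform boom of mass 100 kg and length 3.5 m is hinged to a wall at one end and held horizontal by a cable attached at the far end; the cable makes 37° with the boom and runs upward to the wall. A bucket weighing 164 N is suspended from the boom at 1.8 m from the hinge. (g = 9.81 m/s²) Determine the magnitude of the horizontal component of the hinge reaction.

Take torques about the hinge: T sin 37° · 3.5 = 100×9.81×1.75 + 164×1.8 = 2012 N·m.
So T = 2012 / (0.6018 × 3.5) = 955.18 N.
ΣF_x = 0: H_x = T cos 37° = 762.84 N.

H_x ≈ 763 N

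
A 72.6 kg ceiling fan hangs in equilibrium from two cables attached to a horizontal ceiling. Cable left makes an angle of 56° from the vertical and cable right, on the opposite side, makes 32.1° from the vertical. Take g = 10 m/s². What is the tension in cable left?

Angles from the horizontal: cable left is 90° − 56° = 34°, cable right is 90° − 32.1° = 57.9°.
Weight W = 72.6 × 10 = 726 N acts straight down.
Horizontal: T_left cos 34° = T_right cos 57.9°  →  T_right = 1.56 T_left.
Vertical: T_left sin 34° + T_right sin 57.9° = 726.
Substituting the horizontal relation into the vertical equation gives 1.881 T_left = 726, so T_left = 386 N.

T_left ≈ 386 N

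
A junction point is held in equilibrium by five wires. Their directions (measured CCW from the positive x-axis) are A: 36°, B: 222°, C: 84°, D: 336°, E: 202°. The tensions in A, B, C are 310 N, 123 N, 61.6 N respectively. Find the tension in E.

Resolve: ΣF_x = 310 cos 36° + 123 cos 222° + 61.6 cos 84° + T_D cos 336° + T_E cos 202° = 0.
        ΣF_y = 310 sin 36° + 123 sin 222° + 61.6 sin 84° + T_D sin 336° + T_E sin 202° = 0.
The known terms sum to (165.8, 161.2) N, so 0.9135 T_D − 0.9272 T_E = -165.8 and -0.4067 T_D − 0.3746 T_E = -161.2.
Solving simultaneously: T_D = 121.4 N, T_E = 298.4 N.

T_E ≈ 298 N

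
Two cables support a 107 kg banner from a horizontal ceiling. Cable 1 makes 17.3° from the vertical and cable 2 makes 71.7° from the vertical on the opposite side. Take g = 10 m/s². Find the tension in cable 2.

T_2 ≈ 318 N

Angles from the horizontal: cable 1 is 90° − 17.3° = 72.7°, cable 2 is 90° − 71.7° = 18.3°.
Weight W = 107 × 10 = 1070 N acts straight down.
Horizontal: T_1 cos 72.7° = T_2 cos 18.3°  →  T_1 = 3.193 T_2.
Vertical: T_1 sin 72.7° + T_2 sin 18.3° = 1070.
Substituting the horizontal relation into the vertical equation gives 3.362 T_2 = 1070, so T_2 = 318.2 N.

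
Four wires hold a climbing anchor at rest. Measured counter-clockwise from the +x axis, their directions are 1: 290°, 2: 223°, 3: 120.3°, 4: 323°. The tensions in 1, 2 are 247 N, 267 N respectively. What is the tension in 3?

Resolve: ΣF_x = 247 cos 290° + 267 cos 223° + T_3 cos 120.3° + T_4 cos 323° = 0.
        ΣF_y = 247 sin 290° + 267 sin 223° + T_3 sin 120.3° + T_4 sin 323° = 0.
The known terms sum to (-110.8, -414.2) N, so -0.5045 T_3 + 0.7986 T_4 = 110.8 and 0.8634 T_3 − 0.6018 T_4 = 414.2.
Solving simultaneously: T_3 = 1030 N, T_4 = 789.4 N.

T_3 ≈ 1030 N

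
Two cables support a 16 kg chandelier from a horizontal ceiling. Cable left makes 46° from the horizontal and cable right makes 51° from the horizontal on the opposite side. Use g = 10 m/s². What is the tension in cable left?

Weight W = 16 × 10 = 160 N acts straight down.
Horizontal: T_left cos 46° = T_right cos 51°  →  T_right = 1.104 T_left.
Vertical: T_left sin 46° + T_right sin 51° = 160.
Substituting the horizontal relation into the vertical equation gives 1.577 T_left = 160, so T_left = 101.4 N.

T_left ≈ 101 N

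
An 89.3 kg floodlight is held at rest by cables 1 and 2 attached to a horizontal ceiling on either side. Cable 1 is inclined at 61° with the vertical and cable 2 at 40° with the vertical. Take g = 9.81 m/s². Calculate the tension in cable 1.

T_1 ≈ 574 N

Angles from the horizontal: cable 1 is 90° − 61° = 29°, cable 2 is 90° − 40° = 50°.
Weight W = 89.3 × 9.81 = 876 N acts straight down.
Horizontal: T_1 cos 29° = T_2 cos 50°  →  T_2 = 1.361 T_1.
Vertical: T_1 sin 29° + T_2 sin 50° = 876.
Substituting the horizontal relation into the vertical equation gives 1.527 T_1 = 876, so T_1 = 573.6 N.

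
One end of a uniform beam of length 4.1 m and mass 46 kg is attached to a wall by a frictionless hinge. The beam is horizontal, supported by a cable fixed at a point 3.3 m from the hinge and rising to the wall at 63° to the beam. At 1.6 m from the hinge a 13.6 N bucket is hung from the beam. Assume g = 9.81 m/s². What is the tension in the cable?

Take torques about the hinge: T sin 63° · 3.3 = 46×9.81×2.05 + 13.6×1.6 = 946.84 N·m.
So T = 946.84 / (0.8910 × 3.3) = 322.02 N.

T ≈ 322 N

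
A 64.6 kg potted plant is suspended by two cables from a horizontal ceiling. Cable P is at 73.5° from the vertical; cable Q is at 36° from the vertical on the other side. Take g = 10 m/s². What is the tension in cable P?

T_P ≈ 403 N

Angles from the horizontal: cable P is 90° − 73.5° = 16.5°, cable Q is 90° − 36° = 54°.
Weight W = 64.6 × 10 = 646 N acts straight down.
Horizontal: T_P cos 16.5° = T_Q cos 54°  →  T_Q = 1.631 T_P.
Vertical: T_P sin 16.5° + T_Q sin 54° = 646.
Substituting the horizontal relation into the vertical equation gives 1.604 T_P = 646, so T_P = 402.8 N.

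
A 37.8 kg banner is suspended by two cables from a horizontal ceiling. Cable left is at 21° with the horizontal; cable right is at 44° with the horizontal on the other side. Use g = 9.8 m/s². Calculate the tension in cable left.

Weight W = 37.8 × 9.8 = 370.4 N acts straight down.
Horizontal: T_left cos 21° = T_right cos 44°  →  T_right = 1.298 T_left.
Vertical: T_left sin 21° + T_right sin 44° = 370.4.
Substituting the horizontal relation into the vertical equation gives 1.26 T_left = 370.4, so T_left = 294 N.

T_left ≈ 294 N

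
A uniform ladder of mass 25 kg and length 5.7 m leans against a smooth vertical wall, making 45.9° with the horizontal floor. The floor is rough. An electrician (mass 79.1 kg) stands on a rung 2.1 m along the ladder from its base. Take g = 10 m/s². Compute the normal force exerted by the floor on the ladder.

ΣF_y = 0: N_floor = 25×10 + 79.1×10 = 1041 N.

N_floor ≈ 1040 N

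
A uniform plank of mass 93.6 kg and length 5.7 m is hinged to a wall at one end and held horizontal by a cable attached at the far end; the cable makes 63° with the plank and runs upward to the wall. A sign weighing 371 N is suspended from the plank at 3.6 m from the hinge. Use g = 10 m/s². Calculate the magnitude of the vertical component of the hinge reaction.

Take torques about the hinge: T sin 63° · 5.7 = 93.6×10×2.85 + 371×3.6 = 4003.2 N·m.
So T = 4003.2 / (0.8910 × 5.7) = 788.23 N.
ΣF_y = 0: H_y = (93.6×10 + 371) − T sin 63° = 1307 − 702.32 = 604.68 N.

|H_y| ≈ 605 N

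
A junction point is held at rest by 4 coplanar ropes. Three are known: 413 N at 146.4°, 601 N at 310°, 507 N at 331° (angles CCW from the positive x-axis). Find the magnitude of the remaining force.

F ≈ 681 N

Sum the known components: ΣF_x = 485.8 N, ΣF_y = -477.6 N.
For equilibrium the remaining force must supply (−ΣF_x, −ΣF_y) = (-485.8, 477.6) N.
Magnitude = √((-485.8)² + (477.6)²) = 681.2 N; direction = atan2(477.6, -485.8) = 135.5°.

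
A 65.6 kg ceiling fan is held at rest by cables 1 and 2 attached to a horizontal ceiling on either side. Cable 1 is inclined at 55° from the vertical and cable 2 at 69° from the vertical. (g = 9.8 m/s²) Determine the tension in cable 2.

Angles from the horizontal: cable 1 is 90° − 55° = 35°, cable 2 is 90° − 69° = 21°.
Weight W = 65.6 × 9.8 = 642.9 N acts straight down.
Horizontal: T_1 cos 35° = T_2 cos 21°  →  T_1 = 1.14 T_2.
Vertical: T_1 sin 35° + T_2 sin 21° = 642.9.
Substituting the horizontal relation into the vertical equation gives 1.012 T_2 = 642.9, so T_2 = 635.2 N.

T_2 ≈ 635 N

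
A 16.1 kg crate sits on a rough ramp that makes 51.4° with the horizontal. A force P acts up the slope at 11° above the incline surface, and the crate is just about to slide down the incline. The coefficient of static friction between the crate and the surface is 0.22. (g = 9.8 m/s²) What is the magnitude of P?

On the verge of sliding down the incline, friction equals μN and acts up the slope.
Perpendicular: N + P sin 11° = W cos 51.4° = 98.44 N.
Along incline: P cos 11° + μN = W sin 51.4° with W sin 51.4° = 123.3 N.
Solving the pair for P and N: P = 108.2 N, N = 77.79 N (and f = μN = 17.11 N).

P ≈ 108 N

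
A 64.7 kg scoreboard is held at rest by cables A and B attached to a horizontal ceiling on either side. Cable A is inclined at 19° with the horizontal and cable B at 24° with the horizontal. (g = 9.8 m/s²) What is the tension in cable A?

Weight W = 64.7 × 9.8 = 634.1 N acts straight down.
Horizontal: T_A cos 19° = T_B cos 24°  →  T_B = 1.035 T_A.
Vertical: T_A sin 19° + T_B sin 24° = 634.1.
Substituting the horizontal relation into the vertical equation gives 0.7465 T_A = 634.1, so T_A = 849.3 N.

T_A ≈ 849 N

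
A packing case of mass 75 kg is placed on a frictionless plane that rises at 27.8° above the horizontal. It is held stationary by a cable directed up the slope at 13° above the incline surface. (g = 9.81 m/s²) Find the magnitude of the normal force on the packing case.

N ≈ 572 N

Take axes along and perpendicular to the incline. Weight components: W sin 27.8° = 343.1 N down-slope, W cos 27.8° = 650.8 N into the surface.
Along incline: T cos 13° = W sin 27.8° → T = 352.2 N.
Perpendicular: N = W cos 27.8° − T sin 13° = 571.6 N.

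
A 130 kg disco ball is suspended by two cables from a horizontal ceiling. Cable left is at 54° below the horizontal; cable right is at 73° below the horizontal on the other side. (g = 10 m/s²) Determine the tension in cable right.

T_right ≈ 957 N

Weight W = 130 × 10 = 1300 N acts straight down.
Horizontal: T_left cos 54° = T_right cos 73°  →  T_left = 0.4974 T_right.
Vertical: T_left sin 54° + T_right sin 73° = 1300.
Substituting the horizontal relation into the vertical equation gives 1.359 T_right = 1300, so T_right = 956.8 N.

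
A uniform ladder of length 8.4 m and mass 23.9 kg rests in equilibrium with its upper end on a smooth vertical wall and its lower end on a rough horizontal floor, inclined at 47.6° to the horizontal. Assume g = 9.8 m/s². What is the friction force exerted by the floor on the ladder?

f ≈ 107 N

Torques about the foot: N_wall · 8.4 sin 47.6° = 23.9×9.8×4.2 cos 47.6° → N_wall = 106.94 N.
ΣF_x = 0: f_floor = N_wall = 106.94 N.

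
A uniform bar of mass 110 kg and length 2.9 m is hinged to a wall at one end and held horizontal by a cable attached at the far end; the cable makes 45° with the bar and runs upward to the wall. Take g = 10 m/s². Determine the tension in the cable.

T ≈ 778 N

Take torques about the hinge: T sin 45° · 2.9 = 110×10×1.45 = 1595 N·m.
So T = 1595 / (0.7071 × 2.9) = 777.82 N.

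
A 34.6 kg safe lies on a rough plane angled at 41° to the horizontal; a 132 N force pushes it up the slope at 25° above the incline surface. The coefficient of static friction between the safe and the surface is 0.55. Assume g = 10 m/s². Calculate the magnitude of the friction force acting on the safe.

f ≈ 107 N

Axes along / perpendicular to the incline. W sin 41° = 227 N down-slope; W cos 41° = 261.1 N into the surface.
Perpendicular: N = W cos 41° − P sin 25° = 261.1 − 55.79 = 205.3 N.
Along incline: P cos 25° + f = W sin 41° (friction acts up-slope) → f = 227 − 119.6 = 107.4 N.
|f| = 107.4 N ≤ μN = 112.9 N, so the safe is indeed static.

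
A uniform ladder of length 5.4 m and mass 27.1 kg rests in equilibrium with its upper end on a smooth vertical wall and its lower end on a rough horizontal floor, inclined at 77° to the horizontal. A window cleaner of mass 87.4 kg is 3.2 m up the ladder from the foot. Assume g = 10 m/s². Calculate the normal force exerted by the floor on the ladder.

N_floor ≈ 1140 N

ΣF_y = 0: N_floor = 27.1×10 + 87.4×10 = 1145 N.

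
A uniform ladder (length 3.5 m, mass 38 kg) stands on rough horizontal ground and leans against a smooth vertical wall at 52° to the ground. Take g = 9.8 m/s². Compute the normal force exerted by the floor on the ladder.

ΣF_y = 0: N_floor = 38×9.8 = 372.4 N.

N_floor ≈ 372 N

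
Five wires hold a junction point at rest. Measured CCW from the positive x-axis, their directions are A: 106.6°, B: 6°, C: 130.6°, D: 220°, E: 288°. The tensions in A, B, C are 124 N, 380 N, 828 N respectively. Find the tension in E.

Resolve: ΣF_x = 124 cos 106.6° + 380 cos 6° + 828 cos 130.6° + T_D cos 220° + T_E cos 288° = 0.
        ΣF_y = 124 sin 106.6° + 380 sin 6° + 828 sin 130.6° + T_D sin 220° + T_E sin 288° = 0.
The known terms sum to (-196.3, 787.2) N, so -0.7660 T_D + 0.3090 T_E = 196.3 and -0.6428 T_D − 0.9511 T_E = -787.2.
Solving simultaneously: T_D = 60.97 N, T_E = 786.5 N.

T_E ≈ 787 N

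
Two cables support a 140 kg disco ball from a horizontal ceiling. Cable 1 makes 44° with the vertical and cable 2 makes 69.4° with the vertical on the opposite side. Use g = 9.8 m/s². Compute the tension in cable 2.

T_2 ≈ 1040 N

Angles from the horizontal: cable 1 is 90° − 44° = 46°, cable 2 is 90° − 69.4° = 20.6°.
Weight W = 140 × 9.8 = 1372 N acts straight down.
Horizontal: T_1 cos 46° = T_2 cos 20.6°  →  T_1 = 1.348 T_2.
Vertical: T_1 sin 46° + T_2 sin 20.6° = 1372.
Substituting the horizontal relation into the vertical equation gives 1.321 T_2 = 1372, so T_2 = 1038 N.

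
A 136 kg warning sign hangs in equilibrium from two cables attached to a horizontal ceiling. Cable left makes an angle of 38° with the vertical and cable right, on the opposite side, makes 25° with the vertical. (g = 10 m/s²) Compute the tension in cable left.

T_left ≈ 645 N

Angles from the horizontal: cable left is 90° − 38° = 52°, cable right is 90° − 25° = 65°.
Weight W = 136 × 10 = 1360 N acts straight down.
Horizontal: T_left cos 52° = T_right cos 65°  →  T_right = 1.457 T_left.
Vertical: T_left sin 52° + T_right sin 65° = 1360.
Substituting the horizontal relation into the vertical equation gives 2.108 T_left = 1360, so T_left = 645.1 N.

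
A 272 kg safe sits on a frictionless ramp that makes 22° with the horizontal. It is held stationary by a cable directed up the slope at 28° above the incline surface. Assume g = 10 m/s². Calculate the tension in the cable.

Take axes along and perpendicular to the incline. Weight components: W sin 22° = 1019 N down-slope, W cos 22° = 2522 N into the surface.
Along incline: T cos 28° = W sin 22° → T = 1154 N.
Perpendicular: N = W cos 22° − T sin 28° = 1980 N.

T ≈ 1150 N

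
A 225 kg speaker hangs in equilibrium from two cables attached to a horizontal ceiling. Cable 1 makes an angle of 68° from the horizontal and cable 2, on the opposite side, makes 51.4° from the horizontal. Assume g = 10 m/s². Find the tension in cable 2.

T_2 ≈ 967 N

Weight W = 225 × 10 = 2250 N acts straight down.
Horizontal: T_1 cos 68° = T_2 cos 51.4°  →  T_1 = 1.665 T_2.
Vertical: T_1 sin 68° + T_2 sin 51.4° = 2250.
Substituting the horizontal relation into the vertical equation gives 2.326 T_2 = 2250, so T_2 = 967.5 N.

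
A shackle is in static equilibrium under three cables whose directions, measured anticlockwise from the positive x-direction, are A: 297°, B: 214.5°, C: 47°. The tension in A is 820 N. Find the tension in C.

T_C ≈ 3760 N

Resolve: ΣF_x = 820 cos 297° + T_B cos 214.5° + T_C cos 47° = 0.
        ΣF_y = 820 sin 297° + T_B sin 214.5° + T_C sin 47° = 0.
The known terms sum to (372.3, -730.6) N, so -0.8241 T_B + 0.6820 T_C = -372.3 and -0.5664 T_B + 0.7314 T_C = 730.6.
Solving simultaneously: T_B = 3560 N, T_C = 3756 N.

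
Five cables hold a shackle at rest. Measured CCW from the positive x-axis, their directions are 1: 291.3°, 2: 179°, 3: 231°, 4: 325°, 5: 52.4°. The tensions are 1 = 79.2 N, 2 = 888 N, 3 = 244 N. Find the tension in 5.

T_5 ≈ 785 N

Resolve: ΣF_x = 79.2 cos 291.3° + 888 cos 179° + 244 cos 231° + T_4 cos 325° + T_5 cos 52.4° = 0.
        ΣF_y = 79.2 sin 291.3° + 888 sin 179° + 244 sin 231° + T_4 sin 325° + T_5 sin 52.4° = 0.
The known terms sum to (-1013, -247.9) N, so 0.8192 T_4 + 0.6101 T_5 = 1013 and -0.5736 T_4 + 0.7923 T_5 = 247.9.
Solving simultaneously: T_4 = 651.7 N, T_5 = 784.7 N.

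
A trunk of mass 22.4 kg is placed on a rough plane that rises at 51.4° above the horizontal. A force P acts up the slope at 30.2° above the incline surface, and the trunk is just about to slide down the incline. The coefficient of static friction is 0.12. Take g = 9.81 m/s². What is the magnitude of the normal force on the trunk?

On the verge of sliding down the incline, friction equals μN and acts up the slope.
Perpendicular: N + P sin 30.2° = W cos 51.4° = 137.1 N.
Along incline: P cos 30.2° + μN = W sin 51.4° with W sin 51.4° = 171.7 N.
Solving the pair for P and N: P = 193.2 N, N = 39.93 N (and f = μN = 4.792 N).

N ≈ 39.9 N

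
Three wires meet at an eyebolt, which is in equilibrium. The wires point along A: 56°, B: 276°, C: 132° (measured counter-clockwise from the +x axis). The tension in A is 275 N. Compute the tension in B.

T_B ≈ 454 N

Resolve: ΣF_x = 275 cos 56° + T_B cos 276° + T_C cos 132° = 0.
        ΣF_y = 275 sin 56° + T_B sin 276° + T_C sin 132° = 0.
The known terms sum to (153.8, 228) N, so 0.1045 T_B − 0.6691 T_C = -153.8 and -0.9945 T_B + 0.7431 T_C = -228.
Solving simultaneously: T_B = 454 N, T_C = 300.7 N.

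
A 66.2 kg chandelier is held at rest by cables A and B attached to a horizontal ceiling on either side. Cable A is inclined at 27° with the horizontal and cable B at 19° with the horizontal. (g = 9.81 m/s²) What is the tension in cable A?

Weight W = 66.2 × 9.81 = 649.4 N acts straight down.
Horizontal: T_A cos 27° = T_B cos 19°  →  T_B = 0.9423 T_A.
Vertical: T_A sin 27° + T_B sin 19° = 649.4.
Substituting the horizontal relation into the vertical equation gives 0.7608 T_A = 649.4, so T_A = 853.6 N.

T_A ≈ 854 N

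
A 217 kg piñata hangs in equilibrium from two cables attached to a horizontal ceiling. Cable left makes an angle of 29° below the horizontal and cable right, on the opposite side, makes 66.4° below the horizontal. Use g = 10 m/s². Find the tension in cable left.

Weight W = 217 × 10 = 2170 N acts straight down.
Horizontal: T_left cos 29° = T_right cos 66.4°  →  T_right = 2.185 T_left.
Vertical: T_left sin 29° + T_right sin 66.4° = 2170.
Substituting the horizontal relation into the vertical equation gives 2.487 T_left = 2170, so T_left = 872.6 N.

T_left ≈ 873 N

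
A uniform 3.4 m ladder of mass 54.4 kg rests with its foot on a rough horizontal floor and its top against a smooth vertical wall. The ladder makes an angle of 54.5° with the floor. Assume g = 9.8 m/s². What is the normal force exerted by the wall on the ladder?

N_wall ≈ 190 N

Torques about the foot: N_wall · 3.4 sin 54.5° = 54.4×9.8×1.7 cos 54.5° → N_wall = 190.14 N.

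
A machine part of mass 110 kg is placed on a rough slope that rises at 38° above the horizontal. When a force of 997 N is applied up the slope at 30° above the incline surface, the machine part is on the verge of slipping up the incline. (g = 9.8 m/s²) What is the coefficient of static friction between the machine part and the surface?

On the verge of sliding up the incline, friction is at its maximum μN and acts down the slope.
Perpendicular to incline: N = W cos 38° − P sin 30° = 849.5 − 498.5 = 351 N.
Along incline: P cos 30° − μN = W sin 38° → μ = −(W sin 38° − P cos 30°) / N = 0.5691.

μ ≈ 0.569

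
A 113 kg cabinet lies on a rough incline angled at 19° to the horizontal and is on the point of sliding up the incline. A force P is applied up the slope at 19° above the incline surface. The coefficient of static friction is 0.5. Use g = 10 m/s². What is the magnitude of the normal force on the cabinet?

On the verge of sliding up the incline, friction equals μN and acts down the slope.
Perpendicular: N + P sin 19° = W cos 19° = 1068 N.
Along incline: P cos 19° = W sin 19° + μN  with W sin 19° = 367.9 N.
Solving the pair for P and N: P = 814 N, N = 803.4 N (and f = μN = 401.7 N).

N ≈ 803 N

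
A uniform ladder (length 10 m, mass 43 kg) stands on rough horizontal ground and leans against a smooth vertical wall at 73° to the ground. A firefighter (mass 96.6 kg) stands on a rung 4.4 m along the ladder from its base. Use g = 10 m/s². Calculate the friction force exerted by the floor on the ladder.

f ≈ 196 N

Torques about the foot: N_wall · 10 sin 73° = 43×10×5 cos 73° + 96.6×10×4.4 cos 73° → N_wall = 195.68 N.
ΣF_x = 0: f_floor = N_wall = 195.68 N.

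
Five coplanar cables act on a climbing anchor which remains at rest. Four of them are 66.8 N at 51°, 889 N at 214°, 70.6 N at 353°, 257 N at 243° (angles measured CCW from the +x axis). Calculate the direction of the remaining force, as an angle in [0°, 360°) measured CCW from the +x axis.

Sum the known components: ΣF_x = -741.6 N, ΣF_y = -682.8 N.
For equilibrium the remaining force must supply (−ΣF_x, −ΣF_y) = (741.6, 682.8) N.
Magnitude = √((741.6)² + (682.8)²) = 1008 N; direction = atan2(682.8, 741.6) = 42.6°.

θ ≈ 42.6°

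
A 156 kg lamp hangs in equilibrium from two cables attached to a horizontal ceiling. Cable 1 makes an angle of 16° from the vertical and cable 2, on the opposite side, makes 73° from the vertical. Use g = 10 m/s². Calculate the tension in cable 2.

T_2 ≈ 430 N

Angles from the horizontal: cable 1 is 90° − 16° = 74°, cable 2 is 90° − 73° = 17°.
Weight W = 156 × 10 = 1560 N acts straight down.
Horizontal: T_1 cos 74° = T_2 cos 17°  →  T_1 = 3.469 T_2.
Vertical: T_1 sin 74° + T_2 sin 17° = 1560.
Substituting the horizontal relation into the vertical equation gives 3.627 T_2 = 1560, so T_2 = 430.1 N.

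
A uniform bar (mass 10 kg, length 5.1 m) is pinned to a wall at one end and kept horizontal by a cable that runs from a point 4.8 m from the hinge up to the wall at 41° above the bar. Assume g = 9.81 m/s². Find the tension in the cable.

T ≈ 79.4 N

Take torques about the hinge: T sin 41° · 4.8 = 10×9.81×2.55 = 250.16 N·m.
So T = 250.16 / (0.6561 × 4.8) = 79.437 N.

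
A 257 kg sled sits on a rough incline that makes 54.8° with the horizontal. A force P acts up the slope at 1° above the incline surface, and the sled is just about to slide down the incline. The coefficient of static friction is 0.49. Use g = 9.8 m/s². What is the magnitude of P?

P ≈ 1360 N

On the verge of sliding down the incline, friction equals μN and acts up the slope.
Perpendicular: N + P sin 1° = W cos 54.8° = 1452 N.
Along incline: P cos 1° + μN = W sin 54.8° with W sin 54.8° = 2058 N.
Solving the pair for P and N: P = 1359 N, N = 1428 N (and f = μN = 699.8 N).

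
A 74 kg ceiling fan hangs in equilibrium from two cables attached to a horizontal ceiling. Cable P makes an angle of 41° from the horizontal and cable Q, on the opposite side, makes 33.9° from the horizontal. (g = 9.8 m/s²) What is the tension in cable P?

T_P ≈ 623 N

Weight W = 74 × 9.8 = 725.2 N acts straight down.
Horizontal: T_P cos 41° = T_Q cos 33.9°  →  T_Q = 0.9093 T_P.
Vertical: T_P sin 41° + T_Q sin 33.9° = 725.2.
Substituting the horizontal relation into the vertical equation gives 1.163 T_P = 725.2, so T_P = 623.5 N.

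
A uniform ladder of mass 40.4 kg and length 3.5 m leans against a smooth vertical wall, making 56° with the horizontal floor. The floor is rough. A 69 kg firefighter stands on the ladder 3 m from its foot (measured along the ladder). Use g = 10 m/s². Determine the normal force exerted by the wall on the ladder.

Torques about the foot: N_wall · 3.5 sin 56° = 40.4×10×1.75 cos 56° + 69×10×3 cos 56° → N_wall = 535.17 N.

N_wall ≈ 535 N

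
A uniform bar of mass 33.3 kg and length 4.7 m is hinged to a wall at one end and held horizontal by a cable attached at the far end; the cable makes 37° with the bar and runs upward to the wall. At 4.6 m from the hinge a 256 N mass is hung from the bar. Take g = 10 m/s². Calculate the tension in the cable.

T ≈ 693 N

Take torques about the hinge: T sin 37° · 4.7 = 33.3×10×2.35 + 256×4.6 = 1960.2 N·m.
So T = 1960.2 / (0.6018 × 4.7) = 692.99 N.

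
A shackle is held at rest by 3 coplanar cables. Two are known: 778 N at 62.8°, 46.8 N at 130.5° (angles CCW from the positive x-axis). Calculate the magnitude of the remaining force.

F ≈ 797 N

Sum the known components: ΣF_x = 325.2 N, ΣF_y = 727.6 N.
For equilibrium the remaining force must supply (−ΣF_x, −ΣF_y) = (-325.2, -727.6) N.
Magnitude = √((-325.2)² + (-727.6)²) = 796.9 N; direction = atan2(-727.6, -325.2) = 245.9°.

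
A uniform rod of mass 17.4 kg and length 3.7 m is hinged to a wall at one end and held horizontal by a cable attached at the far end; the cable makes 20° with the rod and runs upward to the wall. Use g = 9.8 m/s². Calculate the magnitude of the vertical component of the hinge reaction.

|H_y| ≈ 85.3 N

Take torques about the hinge: T sin 20° · 3.7 = 17.4×9.8×1.85 = 315.46 N·m.
So T = 315.46 / (0.3420 × 3.7) = 249.28 N.
ΣF_y = 0: H_y = (17.4×9.8) − T sin 20° = 170.52 − 85.26 = 85.26 N.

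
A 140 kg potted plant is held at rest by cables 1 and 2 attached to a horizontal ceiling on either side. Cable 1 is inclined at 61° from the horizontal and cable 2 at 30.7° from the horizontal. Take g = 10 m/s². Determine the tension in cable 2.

T_2 ≈ 679 N

Weight W = 140 × 10 = 1400 N acts straight down.
Horizontal: T_1 cos 61° = T_2 cos 30.7°  →  T_1 = 1.774 T_2.
Vertical: T_1 sin 61° + T_2 sin 30.7° = 1400.
Substituting the horizontal relation into the vertical equation gives 2.062 T_2 = 1400, so T_2 = 679 N.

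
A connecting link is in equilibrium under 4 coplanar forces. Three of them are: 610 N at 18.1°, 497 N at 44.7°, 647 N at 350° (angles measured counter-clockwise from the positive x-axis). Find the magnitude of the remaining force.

Sum the known components: ΣF_x = 1570 N, ΣF_y = 426.7 N.
For equilibrium the remaining force must supply (−ΣF_x, −ΣF_y) = (-1570, -426.7) N.
Magnitude = √((-1570)² + (-426.7)²) = 1627 N; direction = atan2(-426.7, -1570) = 195.2°.

F ≈ 1630 N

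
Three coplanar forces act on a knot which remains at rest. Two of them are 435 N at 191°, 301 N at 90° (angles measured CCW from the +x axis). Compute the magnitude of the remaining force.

F ≈ 479 N

Sum the known components: ΣF_x = -427 N, ΣF_y = 218 N.
For equilibrium the remaining force must supply (−ΣF_x, −ΣF_y) = (427, -218) N.
Magnitude = √((427)² + (-218)²) = 479.4 N; direction = atan2(-218, 427) = 333.0°.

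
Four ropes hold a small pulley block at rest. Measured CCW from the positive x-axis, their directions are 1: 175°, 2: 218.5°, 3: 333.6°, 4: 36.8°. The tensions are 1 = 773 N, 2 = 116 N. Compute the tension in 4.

Resolve: ΣF_x = 773 cos 175° + 116 cos 218.5° + T_3 cos 333.6° + T_4 cos 36.8° = 0.
        ΣF_y = 773 sin 175° + 116 sin 218.5° + T_3 sin 333.6° + T_4 sin 36.8° = 0.
The known terms sum to (-860.8, -4.84) N, so 0.8957 T_3 + 0.8007 T_4 = 860.8 and -0.4446 T_3 + 0.5990 T_4 = 4.84.
Solving simultaneously: T_3 = 573.4 N, T_4 = 433.7 N.

T_4 ≈ 434 N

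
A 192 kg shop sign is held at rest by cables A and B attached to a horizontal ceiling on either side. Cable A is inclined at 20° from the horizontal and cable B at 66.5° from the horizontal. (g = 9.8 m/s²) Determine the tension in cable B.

T_B ≈ 1770 N

Weight W = 192 × 9.8 = 1882 N acts straight down.
Horizontal: T_A cos 20° = T_B cos 66.5°  →  T_A = 0.4243 T_B.
Vertical: T_A sin 20° + T_B sin 66.5° = 1882.
Substituting the horizontal relation into the vertical equation gives 1.062 T_B = 1882, so T_B = 1771 N.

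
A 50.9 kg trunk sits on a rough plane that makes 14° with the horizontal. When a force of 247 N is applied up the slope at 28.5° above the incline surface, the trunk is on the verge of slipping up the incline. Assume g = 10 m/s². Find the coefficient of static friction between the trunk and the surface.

On the verge of sliding up the incline, friction is at its maximum μN and acts down the slope.
Perpendicular to incline: N = W cos 14° − P sin 28.5° = 493.9 − 117.9 = 376 N.
Along incline: P cos 28.5° − μN = W sin 14° → μ = −(W sin 14° − P cos 28.5°) / N = 0.2498.

μ ≈ 0.250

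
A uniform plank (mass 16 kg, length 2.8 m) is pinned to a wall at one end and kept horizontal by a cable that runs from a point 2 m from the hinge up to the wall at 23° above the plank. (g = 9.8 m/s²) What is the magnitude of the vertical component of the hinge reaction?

Take torques about the hinge: T sin 23° · 2 = 16×9.8×1.4 = 219.52 N·m.
So T = 219.52 / (0.3907 × 2) = 280.91 N.
ΣF_y = 0: H_y = (16×9.8) − T sin 23° = 156.8 − 109.76 = 47.04 N.

|H_y| ≈ 47 N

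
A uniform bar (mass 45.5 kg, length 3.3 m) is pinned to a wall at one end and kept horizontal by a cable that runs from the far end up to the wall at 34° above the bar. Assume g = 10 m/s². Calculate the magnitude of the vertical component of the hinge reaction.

|H_y| ≈ 228 N

Take torques about the hinge: T sin 34° · 3.3 = 45.5×10×1.65 = 750.75 N·m.
So T = 750.75 / (0.5592 × 3.3) = 406.84 N.
ΣF_y = 0: H_y = (45.5×10) − T sin 34° = 455 − 227.5 = 227.5 N.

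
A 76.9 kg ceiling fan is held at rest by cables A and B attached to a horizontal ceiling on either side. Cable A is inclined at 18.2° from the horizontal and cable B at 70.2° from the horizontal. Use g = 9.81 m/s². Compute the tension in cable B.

T_B ≈ 717 N

Weight W = 76.9 × 9.81 = 754.4 N acts straight down.
Horizontal: T_A cos 18.2° = T_B cos 70.2°  →  T_A = 0.3566 T_B.
Vertical: T_A sin 18.2° + T_B sin 70.2° = 754.4.
Substituting the horizontal relation into the vertical equation gives 1.052 T_B = 754.4, so T_B = 716.9 N.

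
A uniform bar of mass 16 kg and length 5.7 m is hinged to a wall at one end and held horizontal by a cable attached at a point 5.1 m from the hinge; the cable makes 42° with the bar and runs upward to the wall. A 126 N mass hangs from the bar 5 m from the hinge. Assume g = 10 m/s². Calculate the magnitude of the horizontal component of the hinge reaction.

H_x ≈ 236 N

Take torques about the hinge: T sin 42° · 5.1 = 16×10×2.85 + 126×5 = 1086 N·m.
So T = 1086 / (0.6691 × 5.1) = 318.24 N.
ΣF_x = 0: H_x = T cos 42° = 236.5 N.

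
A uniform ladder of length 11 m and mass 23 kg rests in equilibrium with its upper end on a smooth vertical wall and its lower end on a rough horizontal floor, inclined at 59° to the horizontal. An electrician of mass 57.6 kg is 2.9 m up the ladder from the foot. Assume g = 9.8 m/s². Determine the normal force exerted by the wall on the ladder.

N_wall ≈ 157 N

Torques about the foot: N_wall · 11 sin 59° = 23×9.8×5.5 cos 59° + 57.6×9.8×2.9 cos 59° → N_wall = 157.14 N.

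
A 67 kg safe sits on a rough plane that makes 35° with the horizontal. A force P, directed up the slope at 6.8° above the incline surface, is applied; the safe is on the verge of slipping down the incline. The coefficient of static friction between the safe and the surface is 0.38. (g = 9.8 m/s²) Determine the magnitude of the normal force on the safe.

N ≈ 516 N

On the verge of sliding down the incline, friction equals μN and acts up the slope.
Perpendicular: N + P sin 6.8° = W cos 35° = 537.9 N.
Along incline: P cos 6.8° + μN = W sin 35° with W sin 35° = 376.6 N.
Solving the pair for P and N: P = 181.7 N, N = 516.3 N (and f = μN = 196.2 N).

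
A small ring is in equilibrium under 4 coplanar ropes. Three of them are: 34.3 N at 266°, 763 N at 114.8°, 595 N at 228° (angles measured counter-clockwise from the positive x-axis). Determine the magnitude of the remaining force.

F ≈ 752 N

Sum the known components: ΣF_x = -720.6 N, ΣF_y = 216.2 N.
For equilibrium the remaining force must supply (−ΣF_x, −ΣF_y) = (720.6, -216.2) N.
Magnitude = √((720.6)² + (-216.2)²) = 752.3 N; direction = atan2(-216.2, 720.6) = 343.3°.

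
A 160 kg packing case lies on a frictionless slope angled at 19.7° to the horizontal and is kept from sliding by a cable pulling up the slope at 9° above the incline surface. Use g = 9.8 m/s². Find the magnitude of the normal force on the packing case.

Take axes along and perpendicular to the incline. Weight components: W sin 19.7° = 528.6 N down-slope, W cos 19.7° = 1476 N into the surface.
Along incline: T cos 9° = W sin 19.7° → T = 535.2 N.
Perpendicular: N = W cos 19.7° − T sin 9° = 1393 N.

N ≈ 1390 N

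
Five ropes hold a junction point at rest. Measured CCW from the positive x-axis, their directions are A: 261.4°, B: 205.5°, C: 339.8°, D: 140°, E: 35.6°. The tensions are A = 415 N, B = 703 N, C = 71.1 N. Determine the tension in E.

T_E ≈ 1000 N

Resolve: ΣF_x = 415 cos 261.4° + 703 cos 205.5° + 71.1 cos 339.8° + T_D cos 140° + T_E cos 35.6° = 0.
        ΣF_y = 415 sin 261.4° + 703 sin 205.5° + 71.1 sin 339.8° + T_D sin 140° + T_E sin 35.6° = 0.
The known terms sum to (-629.8, -737.5) N, so -0.7660 T_D + 0.8131 T_E = 629.8 and 0.6428 T_D + 0.5821 T_E = 737.5.
Solving simultaneously: T_D = 240.6 N, T_E = 1001 N.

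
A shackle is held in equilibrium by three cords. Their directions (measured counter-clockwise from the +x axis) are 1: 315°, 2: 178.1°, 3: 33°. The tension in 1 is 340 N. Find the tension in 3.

T_3 ≈ 406 N

Resolve: ΣF_x = 340 cos 315° + T_2 cos 178.1° + T_3 cos 33° = 0.
        ΣF_y = 340 sin 315° + T_2 sin 178.1° + T_3 sin 33° = 0.
The known terms sum to (240.4, -240.4) N, so -0.9995 T_2 + 0.8387 T_3 = -240.4 and 0.0332 T_2 + 0.5446 T_3 = 240.4.
Solving simultaneously: T_2 = 581.3 N, T_3 = 406 N.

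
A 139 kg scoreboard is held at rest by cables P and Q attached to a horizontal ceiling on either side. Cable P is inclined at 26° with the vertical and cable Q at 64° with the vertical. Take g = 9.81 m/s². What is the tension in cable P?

T_P ≈ 1230 N

Angles from the horizontal: cable P is 90° − 26° = 64°, cable Q is 90° − 64° = 26°.
Weight W = 139 × 9.81 = 1364 N acts straight down.
Horizontal: T_P cos 64° = T_Q cos 26°  →  T_Q = 0.4877 T_P.
Vertical: T_P sin 64° + T_Q sin 26° = 1364.
Substituting the horizontal relation into the vertical equation gives 1.113 T_P = 1364, so T_P = 1226 N.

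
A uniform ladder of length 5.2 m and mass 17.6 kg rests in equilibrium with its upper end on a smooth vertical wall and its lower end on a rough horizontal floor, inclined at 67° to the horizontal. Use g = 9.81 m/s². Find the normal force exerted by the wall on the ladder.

N_wall ≈ 36.6 N

Torques about the foot: N_wall · 5.2 sin 67° = 17.6×9.81×2.6 cos 67° → N_wall = 36.644 N.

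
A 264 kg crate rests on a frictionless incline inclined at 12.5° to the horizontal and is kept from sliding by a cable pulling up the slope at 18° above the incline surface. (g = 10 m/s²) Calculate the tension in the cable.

Take axes along and perpendicular to the incline. Weight components: W sin 12.5° = 571.4 N down-slope, W cos 12.5° = 2577 N into the surface.
Along incline: T cos 18° = W sin 12.5° → T = 600.8 N.
Perpendicular: N = W cos 12.5° − T sin 18° = 2392 N.

T ≈ 601 N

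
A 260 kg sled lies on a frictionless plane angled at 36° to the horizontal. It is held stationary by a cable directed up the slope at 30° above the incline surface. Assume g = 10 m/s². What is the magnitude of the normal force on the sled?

N ≈ 1220 N

Take axes along and perpendicular to the incline. Weight components: W sin 36° = 1528 N down-slope, W cos 36° = 2103 N into the surface.
Along incline: T cos 30° = W sin 36° → T = 1765 N.
Perpendicular: N = W cos 36° − T sin 30° = 1221 N.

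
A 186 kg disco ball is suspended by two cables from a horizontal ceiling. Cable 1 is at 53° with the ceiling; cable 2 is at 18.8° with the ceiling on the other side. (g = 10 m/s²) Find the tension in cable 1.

T_1 ≈ 1850 N

Weight W = 186 × 10 = 1860 N acts straight down.
Horizontal: T_1 cos 53° = T_2 cos 18.8°  →  T_2 = 0.6357 T_1.
Vertical: T_1 sin 53° + T_2 sin 18.8° = 1860.
Substituting the horizontal relation into the vertical equation gives 1.004 T_1 = 1860, so T_1 = 1853 N.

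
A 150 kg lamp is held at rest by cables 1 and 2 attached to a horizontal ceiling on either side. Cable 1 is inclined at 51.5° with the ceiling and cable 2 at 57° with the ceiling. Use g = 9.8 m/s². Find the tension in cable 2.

T_2 ≈ 965 N

Weight W = 150 × 9.8 = 1470 N acts straight down.
Horizontal: T_1 cos 51.5° = T_2 cos 57°  →  T_1 = 0.8749 T_2.
Vertical: T_1 sin 51.5° + T_2 sin 57° = 1470.
Substituting the horizontal relation into the vertical equation gives 1.523 T_2 = 1470, so T_2 = 965 N.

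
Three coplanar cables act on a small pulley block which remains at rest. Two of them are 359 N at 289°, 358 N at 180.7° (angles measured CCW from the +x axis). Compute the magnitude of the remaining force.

F ≈ 420 N

Sum the known components: ΣF_x = -241.1 N, ΣF_y = -343.8 N.
For equilibrium the remaining force must supply (−ΣF_x, −ΣF_y) = (241.1, 343.8) N.
Magnitude = √((241.1)² + (343.8)²) = 419.9 N; direction = atan2(343.8, 241.1) = 55.0°.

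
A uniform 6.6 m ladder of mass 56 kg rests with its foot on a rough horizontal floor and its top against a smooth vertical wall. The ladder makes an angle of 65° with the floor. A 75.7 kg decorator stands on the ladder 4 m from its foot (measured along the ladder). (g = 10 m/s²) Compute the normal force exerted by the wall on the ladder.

Torques about the foot: N_wall · 6.6 sin 65° = 56×10×3.3 cos 65° + 75.7×10×4 cos 65° → N_wall = 344.5 N.

N_wall ≈ 345 N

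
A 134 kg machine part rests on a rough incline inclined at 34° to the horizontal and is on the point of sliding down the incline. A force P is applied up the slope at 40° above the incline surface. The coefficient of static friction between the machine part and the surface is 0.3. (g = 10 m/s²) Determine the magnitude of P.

On the verge of sliding down the incline, friction equals μN and acts up the slope.
Perpendicular: N + P sin 40° = W cos 34° = 1111 N.
Along incline: P cos 40° + μN = W sin 34° with W sin 34° = 749.3 N.
Solving the pair for P and N: P = 725.8 N, N = 644.4 N (and f = μN = 193.3 N).

P ≈ 726 N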